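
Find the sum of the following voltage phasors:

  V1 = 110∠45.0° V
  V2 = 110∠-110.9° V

Step 1 — Convert each phasor to rectangular form:
  V1 = 110·(cos(45.0°) + j·sin(45.0°)) = 77.78 + j77.78 V
  V2 = 110·(cos(-110.9°) + j·sin(-110.9°)) = -39.24 - j102.8 V
Step 2 — Sum components: V_total = 38.54 - j24.98 V.
Step 3 — Convert to polar: |V_total| = 45.93 V, ∠V_total = -33.0°.

V_total = 45.93∠-33.0° V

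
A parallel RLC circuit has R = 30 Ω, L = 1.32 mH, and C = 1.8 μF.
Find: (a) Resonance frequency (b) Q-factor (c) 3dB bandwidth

Step 1 — Resonance: ω₀ = 1/√(LC) = 1/√(0.00132·1.8e-06) = 2.052e+04 rad/s.
Step 2 — f₀ = ω₀/(2π) = 3265 Hz.
Step 3 — Parallel Q: Q = R/(ω₀L) = 30/(2.052e+04·0.00132) = 1.108.
Step 4 — Bandwidth: Δω = ω₀/Q = 1.852e+04 rad/s; BW = Δω/(2π) = 2947 Hz.

(a) f₀ = 3265 Hz  (b) Q = 1.108  (c) BW = 2947 Hz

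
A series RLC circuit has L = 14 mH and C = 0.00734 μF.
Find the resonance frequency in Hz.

Step 1 — Resonance condition Im(Z)=0 gives ω₀ = 1/√(LC).
Step 2 — ω₀ = 1/√(0.014·7.34e-09) = 9.865e+04 rad/s.
Step 3 — f₀ = ω₀/(2π) = 1.57e+04 Hz.

f₀ = 1.57e+04 Hz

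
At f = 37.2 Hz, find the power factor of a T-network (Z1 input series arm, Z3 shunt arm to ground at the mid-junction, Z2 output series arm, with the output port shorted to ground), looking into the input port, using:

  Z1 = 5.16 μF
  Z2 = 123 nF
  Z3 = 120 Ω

Step 1 — Angular frequency: ω = 2π·f = 2π·37.2 = 233.7 rad/s.
Step 2 — Component impedances:
  Z1: Z = 1/(jωC) = -j/(ω·C) = 0 - j829.1 Ω
  Z2: Z = 1/(jωC) = -j/(ω·C) = 0 - j3.478e+04 Ω
  Z3: Z = R = 120 Ω
Step 3 — With the output port shorted to ground, the output series arm Z2 runs from the junction to ground; the shunt arm Z3 also runs from the junction to ground. They appear in parallel: Z3 || Z2 = 120 - j0.414 Ω.
Step 4 — Series with input arm Z1: Z_in = Z1 + (Z3 || Z2) = 120 - j829.6 Ω = 838.2∠-81.8° Ω.
Step 5 — Power factor: PF = cos(φ) = Re(Z)/|Z| = 120/838.2 = 0.1432.
Step 6 — Type: Im(Z) = -829.6 ⇒ leading (phase φ = -81.8°).

PF = 0.1432 (leading, φ = -81.8°)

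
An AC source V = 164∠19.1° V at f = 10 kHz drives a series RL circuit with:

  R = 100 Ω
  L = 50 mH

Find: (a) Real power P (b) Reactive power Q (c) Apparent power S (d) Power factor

Step 1 — Angular frequency: ω = 2π·f = 2π·1e+04 = 6.283e+04 rad/s.
Step 2 — Component impedances:
  R: Z = R = 100 Ω
  L: Z = jωL = j·6.283e+04·0.05 = 0 + j3142 Ω
Step 3 — Series combination: Z_total = R + L = 100 + j3142 Ω = 3143∠88.2° Ω.
Step 4 — Source phasor: V = 164∠19.1° V = 155 + j53.66 V.
Step 5 — Current: I = V / Z = 0.01863 - j0.04874 A = 0.05218∠-69.1° A.
Step 6 — Complex power: S = V·I* = 0.2722 + j8.553 VA.
Step 7 — Real power: P = Re(S) = 0.2722 W.
Step 8 — Reactive power: Q = Im(S) = 8.553 VAR.
Step 9 — Apparent power: |S| = 8.557 VA.
Step 10 — Power factor: PF = P/|S| = 0.03181 (lagging).

(a) P = 0.2722 W  (b) Q = 8.553 VAR  (c) S = 8.557 VA  (d) PF = 0.03181 (lagging)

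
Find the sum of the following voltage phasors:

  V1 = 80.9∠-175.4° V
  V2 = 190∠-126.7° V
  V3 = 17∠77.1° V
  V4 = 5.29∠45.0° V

Step 1 — Convert each phasor to rectangular form:
  V1 = 80.9·(cos(-175.4°) + j·sin(-175.4°)) = -80.64 - j6.488 V
  V2 = 190·(cos(-126.7°) + j·sin(-126.7°)) = -113.5 - j152.3 V
  V3 = 17·(cos(77.1°) + j·sin(77.1°)) = 3.795 + j16.57 V
  V4 = 5.29·(cos(45.0°) + j·sin(45.0°)) = 3.741 + j3.741 V
Step 2 — Sum components: V_total = -186.7 - j138.5 V.
Step 3 — Convert to polar: |V_total| = 232.4 V, ∠V_total = -143.4°.

V_total = 232.4∠-143.4° V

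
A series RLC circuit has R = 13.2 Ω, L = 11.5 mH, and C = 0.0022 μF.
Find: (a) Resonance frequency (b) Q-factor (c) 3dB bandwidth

Step 1 — Resonance: ω₀ = 1/√(LC) = 1/√(0.0115·2.2e-09) = 1.988e+05 rad/s.
Step 2 — f₀ = ω₀/(2π) = 3.164e+04 Hz.
Step 3 — Series Q: Q = ω₀L/R = 1.988e+05·0.0115/13.2 = 173.2.
Step 4 — Bandwidth: Δω = ω₀/Q = 1148 rad/s; BW = Δω/(2π) = 182.7 Hz.

(a) f₀ = 3.164e+04 Hz  (b) Q = 173.2  (c) BW = 182.7 Hz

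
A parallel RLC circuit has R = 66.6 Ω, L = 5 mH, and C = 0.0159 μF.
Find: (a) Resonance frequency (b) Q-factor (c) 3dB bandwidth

Step 1 — Resonance: ω₀ = 1/√(LC) = 1/√(0.005·1.59e-08) = 1.122e+05 rad/s.
Step 2 — f₀ = ω₀/(2π) = 1.785e+04 Hz.
Step 3 — Parallel Q: Q = R/(ω₀L) = 66.6/(1.122e+05·0.005) = 0.1188.
Step 4 — Bandwidth: Δω = ω₀/Q = 9.443e+05 rad/s; BW = Δω/(2π) = 1.503e+05 Hz.

(a) f₀ = 1.785e+04 Hz  (b) Q = 0.1188  (c) BW = 1.503e+05 Hz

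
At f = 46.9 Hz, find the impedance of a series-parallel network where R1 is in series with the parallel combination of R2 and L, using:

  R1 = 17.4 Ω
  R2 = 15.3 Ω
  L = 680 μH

Step 1 — Angular frequency: ω = 2π·f = 2π·46.9 = 294.7 rad/s.
Step 2 — Component impedances:
  R1: Z = R = 17.4 Ω
  R2: Z = R = 15.3 Ω
  L: Z = jωL = j·294.7·0.00068 = 0 + j0.2004 Ω
Step 3 — Parallel branch: R2 || L = 1/(1/R2 + 1/L) = 0.002624 + j0.2003 Ω.
Step 4 — Series with R1: Z_total = R1 + (R2 || L) = 17.4 + j0.2003 Ω = 17.4∠0.7° Ω.

Z = 17.4 + j0.2003 Ω = 17.4∠0.7° Ω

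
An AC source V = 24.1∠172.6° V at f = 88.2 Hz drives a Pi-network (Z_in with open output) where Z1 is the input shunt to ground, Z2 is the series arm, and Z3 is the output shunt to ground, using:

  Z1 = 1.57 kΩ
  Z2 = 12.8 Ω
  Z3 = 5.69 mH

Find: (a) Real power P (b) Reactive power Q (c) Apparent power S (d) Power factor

Step 1 — Angular frequency: ω = 2π·f = 2π·88.2 = 554.2 rad/s.
Step 2 — Component impedances:
  Z1: Z = R = 1570 Ω
  Z2: Z = R = 12.8 Ω
  Z3: Z = jωL = j·554.2·0.00569 = 0 + j3.153 Ω
Step 3 — With open output, the series arm Z2 and the output shunt Z3 appear in series to ground: Z2 + Z3 = 12.8 + j3.153 Ω.
Step 4 — Parallel with input shunt Z1: Z_in = Z1 || (Z2 + Z3) = 12.7 + j3.102 Ω = 13.08∠13.7° Ω.
Step 5 — Source phasor: V = 24.1∠172.6° V = -23.9 + j3.104 V.
Step 6 — Current: I = V / Z = -1.719 + j0.6642 A = 1.843∠158.9° A.
Step 7 — Complex power: S = V·I* = 43.15 + j10.54 VA.
Step 8 — Real power: P = Re(S) = 43.15 W.
Step 9 — Reactive power: Q = Im(S) = 10.54 VAR.
Step 10 — Apparent power: |S| = 44.42 VA.
Step 11 — Power factor: PF = P/|S| = 0.9714 (lagging).

(a) P = 43.15 W  (b) Q = 10.54 VAR  (c) S = 44.42 VA  (d) PF = 0.9714 (lagging)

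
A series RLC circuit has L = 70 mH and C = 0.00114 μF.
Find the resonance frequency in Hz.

Step 1 — Resonance condition Im(Z)=0 gives ω₀ = 1/√(LC).
Step 2 — ω₀ = 1/√(0.07·1.14e-09) = 1.119e+05 rad/s.
Step 3 — f₀ = ω₀/(2π) = 1.782e+04 Hz.

f₀ = 1.782e+04 Hz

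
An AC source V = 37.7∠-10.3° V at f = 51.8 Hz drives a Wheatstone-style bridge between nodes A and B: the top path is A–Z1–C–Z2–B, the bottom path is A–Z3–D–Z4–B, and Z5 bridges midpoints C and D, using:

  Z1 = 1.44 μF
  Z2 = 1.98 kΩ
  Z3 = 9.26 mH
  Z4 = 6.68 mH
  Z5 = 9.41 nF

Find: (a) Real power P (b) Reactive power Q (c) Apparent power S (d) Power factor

Step 1 — Angular frequency: ω = 2π·f = 2π·51.8 = 325.5 rad/s.
Step 2 — Component impedances:
  Z1: Z = 1/(jωC) = -j/(ω·C) = 0 - j2134 Ω
  Z2: Z = R = 1980 Ω
  Z3: Z = jωL = j·325.5·0.00926 = 0 + j3.014 Ω
  Z4: Z = jωL = j·325.5·0.00668 = 0 + j2.174 Ω
  Z5: Z = 1/(jωC) = -j/(ω·C) = 0 - j3.265e+05 Ω
Step 3 — Bridge requires nodal analysis (the Z5 bridge couples midpoints C and D, so the two paths cannot be reduced to a simple series/parallel combination). Setting node B to ground and injecting 1 A at node A, the 3-node admittance system at A, C, D solves to V_A = Z_AB = 0.006302 + j5.195 Ω = 5.195∠89.9° Ω.
Step 4 — Source phasor: V = 37.7∠-10.3° V = 37.09 - j6.741 V.
Step 5 — Current: I = V / Z = -1.289 - j7.142 A = 7.257∠-100.2° A.
Step 6 — Complex power: S = V·I* = 0.3319 + j273.6 VA.
Step 7 — Real power: P = Re(S) = 0.3319 W.
Step 8 — Reactive power: Q = Im(S) = 273.6 VAR.
Step 9 — Apparent power: |S| = 273.6 VA.
Step 10 — Power factor: PF = P/|S| = 0.001213 (lagging).

(a) P = 0.3319 W  (b) Q = 273.6 VAR  (c) S = 273.6 VA  (d) PF = 0.001213 (lagging)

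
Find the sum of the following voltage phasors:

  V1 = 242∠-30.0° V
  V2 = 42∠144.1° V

Step 1 — Convert each phasor to rectangular form:
  V1 = 242·(cos(-30.0°) + j·sin(-30.0°)) = 209.6 - j121 V
  V2 = 42·(cos(144.1°) + j·sin(144.1°)) = -34.02 + j24.63 V
Step 2 — Sum components: V_total = 175.6 - j96.37 V.
Step 3 — Convert to polar: |V_total| = 200.3 V, ∠V_total = -28.8°.

V_total = 200.3∠-28.8° V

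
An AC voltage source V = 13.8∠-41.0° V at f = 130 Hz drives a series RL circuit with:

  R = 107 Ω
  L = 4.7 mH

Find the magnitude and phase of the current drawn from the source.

Step 1 — Angular frequency: ω = 2π·f = 2π·130 = 816.8 rad/s.
Step 2 — Component impedances:
  R: Z = R = 107 Ω
  L: Z = jωL = j·816.8·0.0047 = 0 + j3.839 Ω
Step 3 — Series combination: Z_total = R + L = 107 + j3.839 Ω = 107.1∠2.1° Ω.
Step 4 — Source phasor: V = 13.8∠-41.0° V = 10.41 - j9.054 V.
Step 5 — Ohm's law: I = V / Z_total = (10.41 - j9.054) / (107 + j3.839) = 0.09418 - j0.08799 A.
Step 6 — Convert to polar: |I| = 0.1289 A, ∠I = -43.1°.

I = 0.1289∠-43.1° A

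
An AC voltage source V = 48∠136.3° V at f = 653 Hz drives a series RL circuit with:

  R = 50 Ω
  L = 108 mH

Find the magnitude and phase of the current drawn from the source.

Step 1 — Angular frequency: ω = 2π·f = 2π·653 = 4103 rad/s.
Step 2 — Component impedances:
  R: Z = R = 50 Ω
  L: Z = jωL = j·4103·0.108 = 0 + j443.1 Ω
Step 3 — Series combination: Z_total = R + L = 50 + j443.1 Ω = 445.9∠83.6° Ω.
Step 4 — Source phasor: V = 48∠136.3° V = -34.7 + j33.16 V.
Step 5 — Ohm's law: I = V / Z_total = (-34.7 + j33.16) / (50 + j443.1) = 0.06517 + j0.08567 A.
Step 6 — Convert to polar: |I| = 0.1076 A, ∠I = 52.7°.

I = 0.1076∠52.7° A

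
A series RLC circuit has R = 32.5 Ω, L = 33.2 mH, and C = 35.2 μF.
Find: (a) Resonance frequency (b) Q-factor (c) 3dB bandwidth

Step 1 — Resonance condition Im(Z)=0 gives ω₀ = 1/√(LC).
Step 2 — ω₀ = 1/√(0.0332·3.52e-05) = 925 rad/s.
Step 3 — f₀ = ω₀/(2π) = 147.2 Hz.
Step 4 — Series Q: Q = ω₀L/R = 925·0.0332/32.5 = 0.945.
Step 5 — 3dB bandwidth: Δω = ω₀/Q = 978.9 rad/s; BW = Δω/(2π) = 155.8 Hz.

(a) f₀ = 147.2 Hz  (b) Q = 0.945  (c) BW = 155.8 Hz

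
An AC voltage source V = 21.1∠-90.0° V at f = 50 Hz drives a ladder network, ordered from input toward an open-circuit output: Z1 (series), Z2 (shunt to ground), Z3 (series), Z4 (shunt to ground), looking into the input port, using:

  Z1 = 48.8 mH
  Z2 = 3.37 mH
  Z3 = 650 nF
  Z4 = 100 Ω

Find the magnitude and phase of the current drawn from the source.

Step 1 — Angular frequency: ω = 2π·f = 2π·50 = 314.2 rad/s.
Step 2 — Component impedances:
  Z1: Z = jωL = j·314.2·0.0488 = 0 + j15.33 Ω
  Z2: Z = jωL = j·314.2·0.00337 = 0 + j1.059 Ω
  Z3: Z = 1/(jωC) = -j/(ω·C) = 0 - j4897 Ω
  Z4: Z = R = 100 Ω
Step 3 — Ladder network (open output): work backward from the far end, alternating series and parallel combinations. Z_in = 4.674e-06 + j16.39 Ω = 16.39∠90.0° Ω.
Step 4 — Source phasor: V = 21.1∠-90.0° V = 0 - j21.1 V.
Step 5 — Ohm's law: I = V / Z_total = (0 - j21.1) / (4.674e-06 + j16.39) = -1.287 - j3.671e-07 A.
Step 6 — Convert to polar: |I| = 1.287 A, ∠I = -180.0°.

I = 1.287∠-180.0° A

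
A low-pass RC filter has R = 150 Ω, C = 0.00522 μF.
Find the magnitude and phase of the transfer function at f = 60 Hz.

Step 1 — Angular frequency: ω = 2π·60 = 377 rad/s.
Step 2 — Transfer function: H(jω) = 1/(1 + jωRC).
Step 3 — Denominator: 1 + jωRC = 1 + j·377·150·5.22e-09 = 1 + j0.0002952.
Step 4 — H = 1 - j0.0002952.
Step 5 — Magnitude: |H| = 1 (-0.0 dB); phase: φ = -0.0°.

|H| = 1 (-0.0 dB), φ = -0.0°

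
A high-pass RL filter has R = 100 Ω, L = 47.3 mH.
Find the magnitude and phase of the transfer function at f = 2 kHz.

Step 1 — Angular frequency: ω = 2π·2000 = 1.257e+04 rad/s.
Step 2 — Transfer function: H(jω) = jωL/(R + jωL).
Step 3 — Numerator jωL = j·594.4; denominator R + jωL = 100 + j594.4.
Step 4 — H = 0.9725 + j0.1636.
Step 5 — Magnitude: |H| = 0.9861 (-0.1 dB); phase: φ = 9.6°.

|H| = 0.9861 (-0.1 dB), φ = 9.6°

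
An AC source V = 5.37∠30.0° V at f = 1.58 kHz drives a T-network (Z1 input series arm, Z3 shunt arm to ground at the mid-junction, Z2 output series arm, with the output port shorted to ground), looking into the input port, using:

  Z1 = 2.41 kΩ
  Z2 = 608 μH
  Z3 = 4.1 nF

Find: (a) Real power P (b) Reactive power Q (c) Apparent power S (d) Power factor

Step 1 — Angular frequency: ω = 2π·f = 2π·1580 = 9927 rad/s.
Step 2 — Component impedances:
  Z1: Z = R = 2410 Ω
  Z2: Z = jωL = j·9927·0.000608 = 0 + j6.036 Ω
  Z3: Z = 1/(jωC) = -j/(ω·C) = 0 - j2.457e+04 Ω
Step 3 — With the output port shorted to ground, the output series arm Z2 runs from the junction to ground; the shunt arm Z3 also runs from the junction to ground. They appear in parallel: Z3 || Z2 = 0 + j6.037 Ω.
Step 4 — Series with input arm Z1: Z_in = Z1 + (Z3 || Z2) = 2410 + j6.037 Ω = 2410∠0.1° Ω.
Step 5 — Source phasor: V = 5.37∠30.0° V = 4.651 + j2.685 V.
Step 6 — Current: I = V / Z = 0.001932 + j0.001109 A = 0.002228∠29.9° A.
Step 7 — Complex power: S = V·I* = 0.01197 + j2.997e-05 VA.
Step 8 — Real power: P = Re(S) = 0.01197 W.
Step 9 — Reactive power: Q = Im(S) = 2.997e-05 VAR.
Step 10 — Apparent power: |S| = 0.01197 VA.
Step 11 — Power factor: PF = P/|S| = 1 (lagging).

(a) P = 0.01197 W  (b) Q = 2.997e-05 VAR  (c) S = 0.01197 VA  (d) PF = 1 (lagging)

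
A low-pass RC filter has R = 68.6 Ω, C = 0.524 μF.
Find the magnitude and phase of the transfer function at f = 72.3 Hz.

Step 1 — Angular frequency: ω = 2π·72.3 = 454.3 rad/s.
Step 2 — Transfer function: H(jω) = 1/(1 + jωRC).
Step 3 — Denominator: 1 + jωRC = 1 + j·454.3·68.6·5.24e-07 = 1 + j0.01633.
Step 4 — H = 0.9997 - j0.01633.
Step 5 — Magnitude: |H| = 0.9999 (-0.0 dB); phase: φ = -0.9°.

|H| = 0.9999 (-0.0 dB), φ = -0.9°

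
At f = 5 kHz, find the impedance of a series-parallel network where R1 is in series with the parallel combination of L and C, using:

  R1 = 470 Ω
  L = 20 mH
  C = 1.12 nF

Step 1 — Angular frequency: ω = 2π·f = 2π·5000 = 3.142e+04 rad/s.
Step 2 — Component impedances:
  R1: Z = R = 470 Ω
  L: Z = jωL = j·3.142e+04·0.02 = 0 + j628.3 Ω
  C: Z = 1/(jωC) = -j/(ω·C) = 0 - j2.842e+04 Ω
Step 3 — Parallel branch: L || C = 1/(1/L + 1/C) = 0 + j642.5 Ω.
Step 4 — Series with R1: Z_total = R1 + (L || C) = 470 + j642.5 Ω = 796.1∠53.8° Ω.

Z = 470 + j642.5 Ω = 796.1∠53.8° Ω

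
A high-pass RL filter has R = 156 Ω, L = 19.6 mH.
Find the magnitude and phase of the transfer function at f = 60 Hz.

Step 1 — Angular frequency: ω = 2π·60 = 377 rad/s.
Step 2 — Transfer function: H(jω) = jωL/(R + jωL).
Step 3 — Numerator jωL = j·7.389; denominator R + jωL = 156 + j7.389.
Step 4 — H = 0.002238 + j0.04726.
Step 5 — Magnitude: |H| = 0.04731 (-26.5 dB); phase: φ = 87.3°.

|H| = 0.04731 (-26.5 dB), φ = 87.3°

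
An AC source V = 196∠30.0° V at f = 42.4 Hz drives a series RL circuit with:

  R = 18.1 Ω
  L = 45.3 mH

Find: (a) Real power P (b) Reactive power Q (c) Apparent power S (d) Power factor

Step 1 — Angular frequency: ω = 2π·f = 2π·42.4 = 266.4 rad/s.
Step 2 — Component impedances:
  R: Z = R = 18.1 Ω
  L: Z = jωL = j·266.4·0.0453 = 0 + j12.07 Ω
Step 3 — Series combination: Z_total = R + L = 18.1 + j12.07 Ω = 21.75∠33.7° Ω.
Step 4 — Source phasor: V = 196∠30.0° V = 169.7 + j98 V.
Step 5 — Current: I = V / Z = 8.991 - j0.5804 A = 9.01∠-3.7° A.
Step 6 — Complex power: S = V·I* = 1469 + j979.6 VA.
Step 7 — Real power: P = Re(S) = 1469 W.
Step 8 — Reactive power: Q = Im(S) = 979.6 VAR.
Step 9 — Apparent power: |S| = 1766 VA.
Step 10 — Power factor: PF = P/|S| = 0.832 (lagging).

(a) P = 1469 W  (b) Q = 979.6 VAR  (c) S = 1766 VA  (d) PF = 0.832 (lagging)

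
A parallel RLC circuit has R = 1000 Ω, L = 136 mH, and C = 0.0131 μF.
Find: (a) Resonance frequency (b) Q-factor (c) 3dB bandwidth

Step 1 — Resonance: ω₀ = 1/√(LC) = 1/√(0.136·1.31e-08) = 2.369e+04 rad/s.
Step 2 — f₀ = ω₀/(2π) = 3771 Hz.
Step 3 — Parallel Q: Q = R/(ω₀L) = 1000/(2.369e+04·0.136) = 0.3104.
Step 4 — Bandwidth: Δω = ω₀/Q = 7.634e+04 rad/s; BW = Δω/(2π) = 1.215e+04 Hz.

(a) f₀ = 3771 Hz  (b) Q = 0.3104  (c) BW = 1.215e+04 Hz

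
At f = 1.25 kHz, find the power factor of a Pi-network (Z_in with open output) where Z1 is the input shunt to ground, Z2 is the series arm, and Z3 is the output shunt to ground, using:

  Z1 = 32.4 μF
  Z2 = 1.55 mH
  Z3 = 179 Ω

Step 1 — Angular frequency: ω = 2π·f = 2π·1250 = 7854 rad/s.
Step 2 — Component impedances:
  Z1: Z = 1/(jωC) = -j/(ω·C) = 0 - j3.93 Ω
  Z2: Z = jωL = j·7854·0.00155 = 0 + j12.17 Ω
  Z3: Z = R = 179 Ω
Step 3 — With open output, the series arm Z2 and the output shunt Z3 appear in series to ground: Z2 + Z3 = 179 + j12.17 Ω.
Step 4 — Parallel with input shunt Z1: Z_in = Z1 || (Z2 + Z3) = 0.08609 - j3.934 Ω = 3.935∠-88.7° Ω.
Step 5 — Power factor: PF = cos(φ) = Re(Z)/|Z| = 0.08609/3.935 = 0.02188.
Step 6 — Type: Im(Z) = -3.934 ⇒ leading (phase φ = -88.7°).

PF = 0.02188 (leading, φ = -88.7°)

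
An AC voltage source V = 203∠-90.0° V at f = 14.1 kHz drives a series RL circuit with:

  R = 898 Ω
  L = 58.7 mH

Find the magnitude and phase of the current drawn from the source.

Step 1 — Angular frequency: ω = 2π·f = 2π·1.41e+04 = 8.859e+04 rad/s.
Step 2 — Component impedances:
  R: Z = R = 898 Ω
  L: Z = jωL = j·8.859e+04·0.0587 = 0 + j5200 Ω
Step 3 — Series combination: Z_total = R + L = 898 + j5200 Ω = 5277∠80.2° Ω.
Step 4 — Source phasor: V = 203∠-90.0° V = 0 - j203 V.
Step 5 — Ohm's law: I = V / Z_total = (0 - j203) / (898 + j5200) = -0.03791 - j0.006545 A.
Step 6 — Convert to polar: |I| = 0.03847 A, ∠I = -170.2°.

I = 0.03847∠-170.2° A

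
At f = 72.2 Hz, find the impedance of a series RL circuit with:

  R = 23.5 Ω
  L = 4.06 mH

Step 1 — Angular frequency: ω = 2π·f = 2π·72.2 = 453.6 rad/s.
Step 2 — Component impedances:
  R: Z = R = 23.5 Ω
  L: Z = jωL = j·453.6·0.00406 = 0 + j1.842 Ω
Step 3 — Series combination: Z_total = R + L = 23.5 + j1.842 Ω = 23.57∠4.5° Ω.

Z = 23.5 + j1.842 Ω = 23.57∠4.5° Ω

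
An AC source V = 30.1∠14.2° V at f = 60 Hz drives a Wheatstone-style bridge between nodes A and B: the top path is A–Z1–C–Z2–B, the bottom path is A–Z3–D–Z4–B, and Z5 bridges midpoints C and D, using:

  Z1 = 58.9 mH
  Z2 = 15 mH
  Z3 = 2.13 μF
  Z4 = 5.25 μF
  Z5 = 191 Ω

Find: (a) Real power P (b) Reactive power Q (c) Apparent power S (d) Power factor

Step 1 — Angular frequency: ω = 2π·f = 2π·60 = 377 rad/s.
Step 2 — Component impedances:
  Z1: Z = jωL = j·377·0.0589 = 0 + j22.2 Ω
  Z2: Z = jωL = j·377·0.015 = 0 + j5.655 Ω
  Z3: Z = 1/(jωC) = -j/(ω·C) = 0 - j1245 Ω
  Z4: Z = 1/(jωC) = -j/(ω·C) = 0 - j505.3 Ω
  Z5: Z = R = 191 Ω
Step 3 — Bridge requires nodal analysis (the Z5 bridge couples midpoints C and D, so the two paths cannot be reduced to a simple series/parallel combination). Setting node B to ground and injecting 1 A at node A, the 3-node admittance system at A, C, D solves to V_A = Z_AB = 0.006918 + j28.32 Ω = 28.32∠90.0° Ω.
Step 4 — Source phasor: V = 30.1∠14.2° V = 29.18 + j7.384 V.
Step 5 — Current: I = V / Z = 0.2609 - j1.03 A = 1.063∠-75.8° A.
Step 6 — Complex power: S = V·I* = 0.007813 + j31.99 VA.
Step 7 — Real power: P = Re(S) = 0.007813 W.
Step 8 — Reactive power: Q = Im(S) = 31.99 VAR.
Step 9 — Apparent power: |S| = 31.99 VA.
Step 10 — Power factor: PF = P/|S| = 0.0002442 (lagging).

(a) P = 0.007813 W  (b) Q = 31.99 VAR  (c) S = 31.99 VA  (d) PF = 0.0002442 (lagging)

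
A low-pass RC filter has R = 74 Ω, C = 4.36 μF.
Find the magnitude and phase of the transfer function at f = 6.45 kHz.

Step 1 — Angular frequency: ω = 2π·6450 = 4.053e+04 rad/s.
Step 2 — Transfer function: H(jω) = 1/(1 + jωRC).
Step 3 — Denominator: 1 + jωRC = 1 + j·4.053e+04·74·4.36e-06 = 1 + j13.08.
Step 4 — H = 0.005815 - j0.07603.
Step 5 — Magnitude: |H| = 0.07626 (-22.4 dB); phase: φ = -85.6°.

|H| = 0.07626 (-22.4 dB), φ = -85.6°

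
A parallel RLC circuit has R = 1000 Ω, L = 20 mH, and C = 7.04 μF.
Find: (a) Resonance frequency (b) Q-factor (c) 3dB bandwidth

Step 1 — Resonance: ω₀ = 1/√(LC) = 1/√(0.02·7.04e-06) = 2665 rad/s.
Step 2 — f₀ = ω₀/(2π) = 424.1 Hz.
Step 3 — Parallel Q: Q = R/(ω₀L) = 1000/(2665·0.02) = 18.76.
Step 4 — Bandwidth: Δω = ω₀/Q = 142 rad/s; BW = Δω/(2π) = 22.61 Hz.

(a) f₀ = 424.1 Hz  (b) Q = 18.76  (c) BW = 22.61 Hz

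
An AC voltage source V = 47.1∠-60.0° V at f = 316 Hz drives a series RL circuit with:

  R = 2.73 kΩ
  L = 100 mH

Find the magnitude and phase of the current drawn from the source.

Step 1 — Angular frequency: ω = 2π·f = 2π·316 = 1985 rad/s.
Step 2 — Component impedances:
  R: Z = R = 2730 Ω
  L: Z = jωL = j·1985·0.1 = 0 + j198.5 Ω
Step 3 — Series combination: Z_total = R + L = 2730 + j198.5 Ω = 2737∠4.2° Ω.
Step 4 — Source phasor: V = 47.1∠-60.0° V = 23.55 - j40.79 V.
Step 5 — Ohm's law: I = V / Z_total = (23.55 - j40.79) / (2730 + j198.5) = 0.0075 - j0.01549 A.
Step 6 — Convert to polar: |I| = 0.01721 A, ∠I = -64.2°.

I = 0.01721∠-64.2° A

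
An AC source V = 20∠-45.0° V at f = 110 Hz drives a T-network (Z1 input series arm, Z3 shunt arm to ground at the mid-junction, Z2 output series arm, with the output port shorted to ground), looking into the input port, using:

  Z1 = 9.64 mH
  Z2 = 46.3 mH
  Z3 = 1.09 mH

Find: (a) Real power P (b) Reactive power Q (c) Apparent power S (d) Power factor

Step 1 — Angular frequency: ω = 2π·f = 2π·110 = 691.2 rad/s.
Step 2 — Component impedances:
  Z1: Z = jωL = j·691.2·0.00964 = 0 + j6.663 Ω
  Z2: Z = jωL = j·691.2·0.0463 = 0 + j32 Ω
  Z3: Z = jωL = j·691.2·0.00109 = 0 + j0.7534 Ω
Step 3 — With the output port shorted to ground, the output series arm Z2 runs from the junction to ground; the shunt arm Z3 also runs from the junction to ground. They appear in parallel: Z3 || Z2 = 0 + j0.736 Ω.
Step 4 — Series with input arm Z1: Z_in = Z1 + (Z3 || Z2) = 0 + j7.399 Ω = 7.399∠90.0° Ω.
Step 5 — Source phasor: V = 20∠-45.0° V = 14.14 - j14.14 V.
Step 6 — Current: I = V / Z = -1.911 - j1.911 A = 2.703∠-135.0° A.
Step 7 — Complex power: S = V·I* = 0 + j54.06 VA.
Step 8 — Real power: P = Re(S) = 0 W.
Step 9 — Reactive power: Q = Im(S) = 54.06 VAR.
Step 10 — Apparent power: |S| = 54.06 VA.
Step 11 — Power factor: PF = P/|S| = 0 (lagging).

(a) P = 0 W  (b) Q = 54.06 VAR  (c) S = 54.06 VA  (d) PF = 0 (lagging)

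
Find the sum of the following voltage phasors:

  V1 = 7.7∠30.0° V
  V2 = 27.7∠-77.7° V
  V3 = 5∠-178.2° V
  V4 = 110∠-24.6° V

Step 1 — Convert each phasor to rectangular form:
  V1 = 7.7·(cos(30.0°) + j·sin(30.0°)) = 6.668 + j3.85 V
  V2 = 27.7·(cos(-77.7°) + j·sin(-77.7°)) = 5.901 - j27.06 V
  V3 = 5·(cos(-178.2°) + j·sin(-178.2°)) = -4.998 - j0.1571 V
  V4 = 110·(cos(-24.6°) + j·sin(-24.6°)) = 100 - j45.79 V
Step 2 — Sum components: V_total = 107.6 - j69.16 V.
Step 3 — Convert to polar: |V_total| = 127.9 V, ∠V_total = -32.7°.

V_total = 127.9∠-32.7° V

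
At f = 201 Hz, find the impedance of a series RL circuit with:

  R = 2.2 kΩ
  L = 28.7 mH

Step 1 — Angular frequency: ω = 2π·f = 2π·201 = 1263 rad/s.
Step 2 — Component impedances:
  R: Z = R = 2200 Ω
  L: Z = jωL = j·1263·0.0287 = 0 + j36.25 Ω
Step 3 — Series combination: Z_total = R + L = 2200 + j36.25 Ω = 2200∠0.9° Ω.

Z = 2200 + j36.25 Ω = 2200∠0.9° Ω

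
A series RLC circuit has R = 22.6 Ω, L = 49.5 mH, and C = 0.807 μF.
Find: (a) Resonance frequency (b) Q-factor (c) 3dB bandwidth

Step 1 — Resonance: ω₀ = 1/√(LC) = 1/√(0.0495·8.07e-07) = 5003 rad/s.
Step 2 — f₀ = ω₀/(2π) = 796.3 Hz.
Step 3 — Series Q: Q = ω₀L/R = 5003·0.0495/22.6 = 10.96.
Step 4 — Bandwidth: Δω = ω₀/Q = 456.6 rad/s; BW = Δω/(2π) = 72.66 Hz.

(a) f₀ = 796.3 Hz  (b) Q = 10.96  (c) BW = 72.66 Hz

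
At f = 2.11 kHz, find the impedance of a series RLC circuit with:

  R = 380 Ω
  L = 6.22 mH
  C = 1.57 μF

Step 1 — Angular frequency: ω = 2π·f = 2π·2110 = 1.326e+04 rad/s.
Step 2 — Component impedances:
  R: Z = R = 380 Ω
  L: Z = jωL = j·1.326e+04·0.00622 = 0 + j82.46 Ω
  C: Z = 1/(jωC) = -j/(ω·C) = 0 - j48.04 Ω
Step 3 — Series combination: Z_total = R + L + C = 380 + j34.42 Ω = 381.6∠5.2° Ω.

Z = 380 + j34.42 Ω = 381.6∠5.2° Ω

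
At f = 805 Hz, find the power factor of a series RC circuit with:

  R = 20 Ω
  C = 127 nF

Step 1 — Angular frequency: ω = 2π·f = 2π·805 = 5058 rad/s.
Step 2 — Component impedances:
  R: Z = R = 20 Ω
  C: Z = 1/(jωC) = -j/(ω·C) = 0 - j1557 Ω
Step 3 — Series combination: Z_total = R + C = 20 - j1557 Ω = 1557∠-89.3° Ω.
Step 4 — Power factor: PF = cos(φ) = Re(Z)/|Z| = 20/1557 = 0.01285.
Step 5 — Type: Im(Z) = -1557 ⇒ leading (phase φ = -89.3°).

PF = 0.01285 (leading, φ = -89.3°)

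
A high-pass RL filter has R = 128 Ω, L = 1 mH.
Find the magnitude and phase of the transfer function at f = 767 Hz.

Step 1 — Angular frequency: ω = 2π·767 = 4819 rad/s.
Step 2 — Transfer function: H(jω) = jωL/(R + jωL).
Step 3 — Numerator jωL = j·4.819; denominator R + jωL = 128 + j4.819.
Step 4 — H = 0.001416 + j0.0376.
Step 5 — Magnitude: |H| = 0.03762 (-28.5 dB); phase: φ = 87.8°.

|H| = 0.03762 (-28.5 dB), φ = 87.8°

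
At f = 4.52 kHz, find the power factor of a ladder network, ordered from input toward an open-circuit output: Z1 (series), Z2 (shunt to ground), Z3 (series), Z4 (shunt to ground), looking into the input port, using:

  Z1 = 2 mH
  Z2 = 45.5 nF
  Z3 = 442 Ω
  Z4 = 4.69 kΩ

Step 1 — Angular frequency: ω = 2π·f = 2π·4520 = 2.84e+04 rad/s.
Step 2 — Component impedances:
  Z1: Z = jωL = j·2.84e+04·0.002 = 0 + j56.8 Ω
  Z2: Z = 1/(jωC) = -j/(ω·C) = 0 - j773.9 Ω
  Z3: Z = R = 442 Ω
  Z4: Z = R = 4690 Ω
Step 3 — Ladder network (open output): work backward from the far end, alternating series and parallel combinations. Z_in = 114.1 - j699.9 Ω = 709.1∠-80.7° Ω.
Step 4 — Power factor: PF = cos(φ) = Re(Z)/|Z| = 114.1/709.1 = 0.1609.
Step 5 — Type: Im(Z) = -699.9 ⇒ leading (phase φ = -80.7°).

PF = 0.1609 (leading, φ = -80.7°)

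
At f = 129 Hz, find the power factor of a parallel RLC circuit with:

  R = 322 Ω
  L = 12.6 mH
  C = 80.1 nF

Step 1 — Angular frequency: ω = 2π·f = 2π·129 = 810.5 rad/s.
Step 2 — Component impedances:
  R: Z = R = 322 Ω
  L: Z = jωL = j·810.5·0.0126 = 0 + j10.21 Ω
  C: Z = 1/(jωC) = -j/(ω·C) = 0 - j1.54e+04 Ω
Step 3 — Parallel combination: 1/Z_total = 1/R + 1/L + 1/C; Z_total = 0.324 + j10.21 Ω = 10.21∠88.2° Ω.
Step 4 — Power factor: PF = cos(φ) = Re(Z)/|Z| = 0.32401/10.214 = 0.03172.
Step 5 — Type: Im(Z) = 10.21 ⇒ lagging (phase φ = 88.2°).

PF = 0.03172 (lagging, φ = 88.2°)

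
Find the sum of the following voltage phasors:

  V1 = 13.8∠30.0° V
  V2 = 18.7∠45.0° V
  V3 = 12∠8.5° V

Step 1 — Convert each phasor to rectangular form:
  V1 = 13.8·(cos(30.0°) + j·sin(30.0°)) = 11.95 + j6.9 V
  V2 = 18.7·(cos(45.0°) + j·sin(45.0°)) = 13.22 + j13.22 V
  V3 = 12·(cos(8.5°) + j·sin(8.5°)) = 11.87 + j1.774 V
Step 2 — Sum components: V_total = 37.04 + j21.9 V.
Step 3 — Convert to polar: |V_total| = 43.03 V, ∠V_total = 30.6°.

V_total = 43.03∠30.6° V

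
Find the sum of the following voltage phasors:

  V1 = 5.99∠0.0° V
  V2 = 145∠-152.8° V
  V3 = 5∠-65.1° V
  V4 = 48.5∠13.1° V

Step 1 — Convert each phasor to rectangular form:
  V1 = 5.99·(cos(0.0°) + j·sin(0.0°)) = 5.99 V
  V2 = 145·(cos(-152.8°) + j·sin(-152.8°)) = -129 - j66.28 V
  V3 = 5·(cos(-65.1°) + j·sin(-65.1°)) = 2.105 - j4.535 V
  V4 = 48.5·(cos(13.1°) + j·sin(13.1°)) = 47.24 + j10.99 V
Step 2 — Sum components: V_total = -73.63 - j59.82 V.
Step 3 — Convert to polar: |V_total| = 94.87 V, ∠V_total = -140.9°.

V_total = 94.87∠-140.9° V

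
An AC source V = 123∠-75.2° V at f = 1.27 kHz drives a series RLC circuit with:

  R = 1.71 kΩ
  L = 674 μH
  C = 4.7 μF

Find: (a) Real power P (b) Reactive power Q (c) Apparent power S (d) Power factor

Step 1 — Angular frequency: ω = 2π·f = 2π·1270 = 7980 rad/s.
Step 2 — Component impedances:
  R: Z = R = 1710 Ω
  L: Z = jωL = j·7980·0.000674 = 0 + j5.378 Ω
  C: Z = 1/(jωC) = -j/(ω·C) = 0 - j26.66 Ω
Step 3 — Series combination: Z_total = R + L + C = 1710 - j21.29 Ω = 1710∠-0.7° Ω.
Step 4 — Source phasor: V = 123∠-75.2° V = 31.42 - j118.9 V.
Step 5 — Current: I = V / Z = 0.01924 - j0.0693 A = 0.07192∠-74.5° A.
Step 6 — Complex power: S = V·I* = 8.846 - j0.1101 VA.
Step 7 — Real power: P = Re(S) = 8.846 W.
Step 8 — Reactive power: Q = Im(S) = -0.1101 VAR.
Step 9 — Apparent power: |S| = 8.847 VA.
Step 10 — Power factor: PF = P/|S| = 0.9999 (leading).

(a) P = 8.846 W  (b) Q = -0.1101 VAR  (c) S = 8.847 VA  (d) PF = 0.9999 (leading)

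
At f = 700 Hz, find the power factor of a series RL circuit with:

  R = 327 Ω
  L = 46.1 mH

Step 1 — Angular frequency: ω = 2π·f = 2π·700 = 4398 rad/s.
Step 2 — Component impedances:
  R: Z = R = 327 Ω
  L: Z = jωL = j·4398·0.0461 = 0 + j202.8 Ω
Step 3 — Series combination: Z_total = R + L = 327 + j202.8 Ω = 384.8∠31.8° Ω.
Step 4 — Power factor: PF = cos(φ) = Re(Z)/|Z| = 327/384.76 = 0.8499.
Step 5 — Type: Im(Z) = 202.8 ⇒ lagging (phase φ = 31.8°).

PF = 0.8499 (lagging, φ = 31.8°)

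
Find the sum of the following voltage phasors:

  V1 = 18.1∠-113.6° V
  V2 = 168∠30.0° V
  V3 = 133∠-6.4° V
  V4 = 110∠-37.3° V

Step 1 — Convert each phasor to rectangular form:
  V1 = 18.1·(cos(-113.6°) + j·sin(-113.6°)) = -7.246 - j16.59 V
  V2 = 168·(cos(30.0°) + j·sin(30.0°)) = 145.5 + j84 V
  V3 = 133·(cos(-6.4°) + j·sin(-6.4°)) = 132.2 - j14.83 V
  V4 = 110·(cos(-37.3°) + j·sin(-37.3°)) = 87.5 - j66.66 V
Step 2 — Sum components: V_total = 357.9 - j14.07 V.
Step 3 — Convert to polar: |V_total| = 358.2 V, ∠V_total = -2.3°.

V_total = 358.2∠-2.3° V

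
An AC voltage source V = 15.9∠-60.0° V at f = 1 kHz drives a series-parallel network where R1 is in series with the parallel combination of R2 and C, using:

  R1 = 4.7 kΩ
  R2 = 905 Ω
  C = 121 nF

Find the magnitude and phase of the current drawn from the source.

Step 1 — Angular frequency: ω = 2π·f = 2π·1000 = 6283 rad/s.
Step 2 — Component impedances:
  R1: Z = R = 4700 Ω
  R2: Z = R = 905 Ω
  C: Z = 1/(jωC) = -j/(ω·C) = 0 - j1315 Ω
Step 3 — Parallel branch: R2 || C = 1/(1/R2 + 1/C) = 614.2 - j422.6 Ω.
Step 4 — Series with R1: Z_total = R1 + (R2 || C) = 5314 - j422.6 Ω = 5331∠-4.5° Ω.
Step 5 — Source phasor: V = 15.9∠-60.0° V = 7.95 - j13.77 V.
Step 6 — Ohm's law: I = V / Z_total = (7.95 - j13.77) / (5314 - j422.6) = 0.001691 - j0.002457 A.
Step 7 — Convert to polar: |I| = 0.002983 A, ∠I = -55.5°.

I = 0.002983∠-55.5° A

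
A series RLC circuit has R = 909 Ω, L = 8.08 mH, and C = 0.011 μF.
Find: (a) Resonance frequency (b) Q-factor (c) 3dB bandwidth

Step 1 — Resonance: ω₀ = 1/√(LC) = 1/√(0.00808·1.1e-08) = 1.061e+05 rad/s.
Step 2 — f₀ = ω₀/(2π) = 1.688e+04 Hz.
Step 3 — Series Q: Q = ω₀L/R = 1.061e+05·0.00808/909 = 0.9429.
Step 4 — Bandwidth: Δω = ω₀/Q = 1.125e+05 rad/s; BW = Δω/(2π) = 1.79e+04 Hz.

(a) f₀ = 1.688e+04 Hz  (b) Q = 0.9429  (c) BW = 1.79e+04 Hz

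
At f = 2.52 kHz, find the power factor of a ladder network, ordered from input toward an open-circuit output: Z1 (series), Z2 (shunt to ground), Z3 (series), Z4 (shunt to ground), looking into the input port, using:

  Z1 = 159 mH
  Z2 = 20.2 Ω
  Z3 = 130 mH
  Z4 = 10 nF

Step 1 — Angular frequency: ω = 2π·f = 2π·2520 = 1.583e+04 rad/s.
Step 2 — Component impedances:
  Z1: Z = jωL = j·1.583e+04·0.159 = 0 + j2518 Ω
  Z2: Z = R = 20.2 Ω
  Z3: Z = jωL = j·1.583e+04·0.13 = 0 + j2058 Ω
  Z4: Z = 1/(jωC) = -j/(ω·C) = 0 - j6316 Ω
Step 3 — Ladder network (open output): work backward from the far end, alternating series and parallel combinations. Z_in = 20.2 + j2517 Ω = 2518∠89.5° Ω.
Step 4 — Power factor: PF = cos(φ) = Re(Z)/|Z| = 20.2/2517.5 = 0.008024.
Step 5 — Type: Im(Z) = 2517 ⇒ lagging (phase φ = 89.5°).

PF = 0.008024 (lagging, φ = 89.5°)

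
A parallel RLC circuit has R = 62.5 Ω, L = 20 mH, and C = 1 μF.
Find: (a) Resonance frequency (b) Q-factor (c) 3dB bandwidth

Step 1 — Resonance: ω₀ = 1/√(LC) = 1/√(0.02·1e-06) = 7071 rad/s.
Step 2 — f₀ = ω₀/(2π) = 1125 Hz.
Step 3 — Parallel Q: Q = R/(ω₀L) = 62.5/(7071·0.02) = 0.4419.
Step 4 — Bandwidth: Δω = ω₀/Q = 1.6e+04 rad/s; BW = Δω/(2π) = 2546 Hz.

(a) f₀ = 1125 Hz  (b) Q = 0.4419  (c) BW = 2546 Hz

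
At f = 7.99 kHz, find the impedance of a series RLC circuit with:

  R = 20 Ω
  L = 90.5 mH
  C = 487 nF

Step 1 — Angular frequency: ω = 2π·f = 2π·7990 = 5.02e+04 rad/s.
Step 2 — Component impedances:
  R: Z = R = 20 Ω
  L: Z = jωL = j·5.02e+04·0.0905 = 0 + j4543 Ω
  C: Z = 1/(jωC) = -j/(ω·C) = 0 - j40.9 Ω
Step 3 — Series combination: Z_total = R + L + C = 20 + j4502 Ω = 4502∠89.7° Ω.

Z = 20 + j4502 Ω = 4502∠89.7° Ω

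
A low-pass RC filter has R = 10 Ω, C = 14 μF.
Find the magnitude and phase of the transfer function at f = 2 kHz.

Step 1 — Angular frequency: ω = 2π·2000 = 1.257e+04 rad/s.
Step 2 — Transfer function: H(jω) = 1/(1 + jωRC).
Step 3 — Denominator: 1 + jωRC = 1 + j·1.257e+04·10·1.4e-05 = 1 + j1.759.
Step 4 — H = 0.2442 - j0.4296.
Step 5 — Magnitude: |H| = 0.4942 (-6.1 dB); phase: φ = -60.4°.

|H| = 0.4942 (-6.1 dB), φ = -60.4°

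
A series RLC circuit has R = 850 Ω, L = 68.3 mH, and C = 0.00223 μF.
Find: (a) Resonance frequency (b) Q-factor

Step 1 — Resonance condition Im(Z)=0 gives ω₀ = 1/√(LC).
Step 2 — ω₀ = 1/√(0.0683·2.23e-09) = 8.103e+04 rad/s.
Step 3 — f₀ = ω₀/(2π) = 1.29e+04 Hz.
Step 4 — Series Q: Q = ω₀L/R = 8.103e+04·0.0683/850 = 6.511.

(a) f₀ = 1.29e+04 Hz  (b) Q = 6.511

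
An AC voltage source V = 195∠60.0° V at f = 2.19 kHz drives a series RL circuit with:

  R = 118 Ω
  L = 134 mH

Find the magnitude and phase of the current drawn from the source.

Step 1 — Angular frequency: ω = 2π·f = 2π·2190 = 1.376e+04 rad/s.
Step 2 — Component impedances:
  R: Z = R = 118 Ω
  L: Z = jωL = j·1.376e+04·0.134 = 0 + j1844 Ω
Step 3 — Series combination: Z_total = R + L = 118 + j1844 Ω = 1848∠86.3° Ω.
Step 4 — Source phasor: V = 195∠60.0° V = 97.5 + j168.9 V.
Step 5 — Ohm's law: I = V / Z_total = (97.5 + j168.9) / (118 + j1844) = 0.09458 - j0.04683 A.
Step 6 — Convert to polar: |I| = 0.1055 A, ∠I = -26.3°.

I = 0.1055∠-26.3° A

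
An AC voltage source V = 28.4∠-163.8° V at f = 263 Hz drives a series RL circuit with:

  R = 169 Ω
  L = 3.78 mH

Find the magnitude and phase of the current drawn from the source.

Step 1 — Angular frequency: ω = 2π·f = 2π·263 = 1652 rad/s.
Step 2 — Component impedances:
  R: Z = R = 169 Ω
  L: Z = jωL = j·1652·0.00378 = 0 + j6.246 Ω
Step 3 — Series combination: Z_total = R + L = 169 + j6.246 Ω = 169.1∠2.1° Ω.
Step 4 — Source phasor: V = 28.4∠-163.8° V = -27.27 - j7.923 V.
Step 5 — Ohm's law: I = V / Z_total = (-27.27 - j7.923) / (169 + j6.246) = -0.1629 - j0.04086 A.
Step 6 — Convert to polar: |I| = 0.1679 A, ∠I = -165.9°.

I = 0.1679∠-165.9° A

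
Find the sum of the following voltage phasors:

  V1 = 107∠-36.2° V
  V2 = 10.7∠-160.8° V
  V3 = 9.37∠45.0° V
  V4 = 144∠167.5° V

Step 1 — Convert each phasor to rectangular form:
  V1 = 107·(cos(-36.2°) + j·sin(-36.2°)) = 86.34 - j63.19 V
  V2 = 10.7·(cos(-160.8°) + j·sin(-160.8°)) = -10.1 - j3.519 V
  V3 = 9.37·(cos(45.0°) + j·sin(45.0°)) = 6.626 + j6.626 V
  V4 = 144·(cos(167.5°) + j·sin(167.5°)) = -140.6 + j31.17 V
Step 2 — Sum components: V_total = -57.72 - j28.92 V.
Step 3 — Convert to polar: |V_total| = 64.56 V, ∠V_total = -153.4°.

V_total = 64.56∠-153.4° V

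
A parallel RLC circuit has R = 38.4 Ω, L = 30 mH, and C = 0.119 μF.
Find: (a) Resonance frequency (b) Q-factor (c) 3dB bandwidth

Step 1 — Resonance: ω₀ = 1/√(LC) = 1/√(0.03·1.19e-07) = 1.674e+04 rad/s.
Step 2 — f₀ = ω₀/(2π) = 2664 Hz.
Step 3 — Parallel Q: Q = R/(ω₀L) = 38.4/(1.674e+04·0.03) = 0.07648.
Step 4 — Bandwidth: Δω = ω₀/Q = 2.188e+05 rad/s; BW = Δω/(2π) = 3.483e+04 Hz.

(a) f₀ = 2664 Hz  (b) Q = 0.07648  (c) BW = 3.483e+04 Hz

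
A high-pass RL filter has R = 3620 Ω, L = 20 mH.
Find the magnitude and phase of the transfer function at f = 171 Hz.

Step 1 — Angular frequency: ω = 2π·171 = 1074 rad/s.
Step 2 — Transfer function: H(jω) = jωL/(R + jωL).
Step 3 — Numerator jωL = j·21.49; denominator R + jωL = 3620 + j21.49.
Step 4 — H = 3.524e-05 + j0.005936.
Step 5 — Magnitude: |H| = 0.005936 (-44.5 dB); phase: φ = 89.7°.

|H| = 0.005936 (-44.5 dB), φ = 89.7°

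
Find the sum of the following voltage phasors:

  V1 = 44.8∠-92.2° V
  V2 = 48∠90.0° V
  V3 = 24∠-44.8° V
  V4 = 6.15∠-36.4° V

Step 1 — Convert each phasor to rectangular form:
  V1 = 44.8·(cos(-92.2°) + j·sin(-92.2°)) = -1.72 - j44.77 V
  V2 = 48·(cos(90.0°) + j·sin(90.0°)) = 0 + j48 V
  V3 = 24·(cos(-44.8°) + j·sin(-44.8°)) = 17.03 - j16.91 V
  V4 = 6.15·(cos(-36.4°) + j·sin(-36.4°)) = 4.95 - j3.65 V
Step 2 — Sum components: V_total = 20.26 - j17.33 V.
Step 3 — Convert to polar: |V_total| = 26.66 V, ∠V_total = -40.5°.

V_total = 26.66∠-40.5° V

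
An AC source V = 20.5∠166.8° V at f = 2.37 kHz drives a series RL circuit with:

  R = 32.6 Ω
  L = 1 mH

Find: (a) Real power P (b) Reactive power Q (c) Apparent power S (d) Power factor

Step 1 — Angular frequency: ω = 2π·f = 2π·2370 = 1.489e+04 rad/s.
Step 2 — Component impedances:
  R: Z = R = 32.6 Ω
  L: Z = jωL = j·1.489e+04·0.001 = 0 + j14.89 Ω
Step 3 — Series combination: Z_total = R + L = 32.6 + j14.89 Ω = 35.84∠24.6° Ω.
Step 4 — Source phasor: V = 20.5∠166.8° V = -19.96 + j4.681 V.
Step 5 — Current: I = V / Z = -0.4523 + j0.3502 A = 0.572∠142.2° A.
Step 6 — Complex power: S = V·I* = 10.67 + j4.872 VA.
Step 7 — Real power: P = Re(S) = 10.67 W.
Step 8 — Reactive power: Q = Im(S) = 4.872 VAR.
Step 9 — Apparent power: |S| = 11.73 VA.
Step 10 — Power factor: PF = P/|S| = 0.9096 (lagging).

(a) P = 10.67 W  (b) Q = 4.872 VAR  (c) S = 11.73 VA  (d) PF = 0.9096 (lagging)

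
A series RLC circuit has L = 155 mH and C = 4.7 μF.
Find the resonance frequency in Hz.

Step 1 — Resonance condition Im(Z)=0 gives ω₀ = 1/√(LC).
Step 2 — ω₀ = 1/√(0.155·4.7e-06) = 1172 rad/s.
Step 3 — f₀ = ω₀/(2π) = 186.5 Hz.

f₀ = 186.5 Hz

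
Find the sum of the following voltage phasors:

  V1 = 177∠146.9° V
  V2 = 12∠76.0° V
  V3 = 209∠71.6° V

Step 1 — Convert each phasor to rectangular form:
  V1 = 177·(cos(146.9°) + j·sin(146.9°)) = -148.3 + j96.66 V
  V2 = 12·(cos(76.0°) + j·sin(76.0°)) = 2.903 + j11.64 V
  V3 = 209·(cos(71.6°) + j·sin(71.6°)) = 65.97 + j198.3 V
Step 2 — Sum components: V_total = -79.4 + j306.6 V.
Step 3 — Convert to polar: |V_total| = 316.7 V, ∠V_total = 104.5°.

V_total = 316.7∠104.5° V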